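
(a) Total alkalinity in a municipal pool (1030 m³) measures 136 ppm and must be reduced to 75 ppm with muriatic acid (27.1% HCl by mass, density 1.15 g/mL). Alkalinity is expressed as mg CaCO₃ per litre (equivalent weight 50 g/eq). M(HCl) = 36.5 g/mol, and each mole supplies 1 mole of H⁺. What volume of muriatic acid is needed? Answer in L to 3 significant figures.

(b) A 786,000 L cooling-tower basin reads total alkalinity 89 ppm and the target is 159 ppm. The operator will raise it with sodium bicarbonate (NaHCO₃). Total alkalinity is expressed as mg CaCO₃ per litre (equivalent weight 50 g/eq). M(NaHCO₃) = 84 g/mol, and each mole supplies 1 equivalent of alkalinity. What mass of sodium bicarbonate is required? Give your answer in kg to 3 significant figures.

(a) Volume: 1030 m³ = 1,030,000 L.
(a) Alkalinity to neutralize: (136 − 75) = 61 mg/L as CaCO₃ × 1,030,000 L = 62,830 g as CaCO₃.
(a) Equivalents of H⁺ required: 62,830 ÷ 50 g/eq = 1257 eq = 1257 mol HCl.
(a) Mass of HCl: 1257 × 36.5 = 45,870 g.
(a) Mass of 27.1% solution: 45,870 / 0.271 = 169,200 g.
(a) Volume: 169,200 g ÷ 1.15 g/mL = 147,200 mL.

(b) Alkalinity to add: (159 − 89) = 70 mg/L as CaCO₃ × 786,000 L = 55,020 g as CaCO₃.
(b) Equivalents: 55,020 g ÷ 50 g/eq = 1100 eq.
(b) NaHCO₃ supplies 1 eq per mole → 1100 mol.
(b) Mass: 1100 mol × 84 g/mol = 92,430 g.

(a) 147 L; (b) 92.4 kg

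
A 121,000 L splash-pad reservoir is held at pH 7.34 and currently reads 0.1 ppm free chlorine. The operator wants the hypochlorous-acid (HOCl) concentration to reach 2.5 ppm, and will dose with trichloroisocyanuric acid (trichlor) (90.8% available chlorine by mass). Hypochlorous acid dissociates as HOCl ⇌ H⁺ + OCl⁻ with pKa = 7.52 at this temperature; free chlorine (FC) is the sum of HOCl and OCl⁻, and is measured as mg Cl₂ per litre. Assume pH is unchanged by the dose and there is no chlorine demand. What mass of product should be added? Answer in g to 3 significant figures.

540 g

[OCl⁻]/[HOCl] = 10^(pH − pKa) = 10^(7.34 − 7.52) = 0.6607; fraction as HOCl = 1/(1 + 0.6607) = 0.6022.
Free chlorine required for 2.5 ppm HOCl: 2.5 / 0.6022 = 4.152 ppm.
FC to add: 4.152 − 0.1 = 4.052 mg/L as Cl₂.
Cl₂ equivalent: 4.052 mg/L × 121,000 L = 490.3 g.
Product at 90.8% available Cl: 490.3 / 0.908 = 539.9 g.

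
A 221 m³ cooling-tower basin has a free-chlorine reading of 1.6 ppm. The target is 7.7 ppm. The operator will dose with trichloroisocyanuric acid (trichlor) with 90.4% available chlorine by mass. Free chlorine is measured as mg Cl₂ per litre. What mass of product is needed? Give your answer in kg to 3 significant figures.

1.49 kg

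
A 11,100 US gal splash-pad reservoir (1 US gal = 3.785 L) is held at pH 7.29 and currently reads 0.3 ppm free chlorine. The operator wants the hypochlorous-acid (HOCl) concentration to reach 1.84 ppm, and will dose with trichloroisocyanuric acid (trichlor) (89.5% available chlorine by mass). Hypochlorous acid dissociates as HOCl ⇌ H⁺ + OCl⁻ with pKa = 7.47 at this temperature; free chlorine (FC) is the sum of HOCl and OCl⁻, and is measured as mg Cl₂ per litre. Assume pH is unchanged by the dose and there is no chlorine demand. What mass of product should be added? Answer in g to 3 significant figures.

Volume: 11,100 US gal × 3.785 L/gal = 42,014 L.
[OCl⁻]/[HOCl] = 10^(pH − pKa) = 10^(7.29 − 7.47) = 0.6607; fraction as HOCl = 1/(1 + 0.6607) = 0.6022.
Free chlorine required for 1.84 ppm HOCl: 1.84 / 0.6022 = 3.056 ppm.
FC to add: 3.056 − 0.3 = 2.756 mg/L as Cl₂.
Cl₂ equivalent: 2.756 mg/L × 42,014 L = 115.8 g.
Product at 89.5% available Cl: 115.8 / 0.895 = 129.4 g.

129 g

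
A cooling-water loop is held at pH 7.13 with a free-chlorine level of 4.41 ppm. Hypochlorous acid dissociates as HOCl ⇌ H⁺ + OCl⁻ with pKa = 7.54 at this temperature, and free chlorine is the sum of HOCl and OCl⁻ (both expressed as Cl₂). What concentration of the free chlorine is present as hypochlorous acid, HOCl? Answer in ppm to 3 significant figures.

3.17 ppm

[OCl⁻]/[HOCl] = 10^(pH − pKa) = 10^(7.13 − 7.54) = 10^-0.41 = 0.389.
Fraction as HOCl = 1 / (1 + 0.389) = 0.7199.
HOCl = 0.7199 × 4.41 ppm = 3.175 ppm.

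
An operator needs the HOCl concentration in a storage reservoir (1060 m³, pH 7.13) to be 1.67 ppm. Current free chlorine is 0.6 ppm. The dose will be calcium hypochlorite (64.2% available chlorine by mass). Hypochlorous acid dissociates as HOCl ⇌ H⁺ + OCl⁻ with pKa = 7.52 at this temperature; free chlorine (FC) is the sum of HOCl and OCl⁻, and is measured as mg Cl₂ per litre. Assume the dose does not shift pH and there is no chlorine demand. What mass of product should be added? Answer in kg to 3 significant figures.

Volume: 1060 m³ = 1,060,000 L.
[OCl⁻]/[HOCl] = 10^(pH − pKa) = 10^(7.13 − 7.52) = 0.4074; fraction as HOCl = 1/(1 + 0.4074) = 0.7105.
Free chlorine required for 1.67 ppm HOCl: 1.67 / 0.7105 = 2.35 ppm.
FC to add: 2.35 − 0.6 = 1.75 mg/L as Cl₂.
Cl₂ equivalent: 1.75 mg/L × 1,060,000 L = 1855 g.
Product at 64.2% available Cl: 1855 / 0.642 = 2890 g.

2.89 kg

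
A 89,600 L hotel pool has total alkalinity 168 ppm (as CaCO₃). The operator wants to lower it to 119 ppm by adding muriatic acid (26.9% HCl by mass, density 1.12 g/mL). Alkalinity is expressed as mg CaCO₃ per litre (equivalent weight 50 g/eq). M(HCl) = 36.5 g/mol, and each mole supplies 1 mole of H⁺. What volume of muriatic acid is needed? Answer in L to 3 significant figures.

10.6 L

Alkalinity to neutralize: (168 − 119) = 49 mg/L as CaCO₃ × 89,600 L = 4390 g as CaCO₃.
Equivalents of H⁺ required: 4390 ÷ 50 g/eq = 87.81 eq = 87.81 mol HCl.
Mass of HCl: 87.81 × 36.5 = 3205 g.
Mass of 26.9% solution: 3205 / 0.269 = 11,910 g.
Volume: 11,910 g ÷ 1.12 g/mL = 10,640 mL.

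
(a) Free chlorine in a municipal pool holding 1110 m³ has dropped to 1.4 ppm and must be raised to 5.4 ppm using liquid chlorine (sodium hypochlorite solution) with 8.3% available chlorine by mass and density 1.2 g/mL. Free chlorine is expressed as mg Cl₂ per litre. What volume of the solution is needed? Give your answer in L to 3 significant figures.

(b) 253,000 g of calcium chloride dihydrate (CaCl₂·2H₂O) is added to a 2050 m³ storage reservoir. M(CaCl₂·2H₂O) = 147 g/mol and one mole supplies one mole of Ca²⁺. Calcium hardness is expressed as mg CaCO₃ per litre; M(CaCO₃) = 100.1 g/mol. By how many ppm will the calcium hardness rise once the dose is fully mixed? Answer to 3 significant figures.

(a) 44.6 L; (b) 84.0 ppm

(a) Volume: 1110 m³ = 1,110,000 L.
(a) Chlorine deficit: 5.4 − 1.4 = 4 ppm = 4 mg/L as Cl₂.
(a) Cl₂ equivalent needed: 4 mg/L × 1,110,000 L = 4,440,000 mg = 4440 g.
(a) Product at 8.3% available chlorine: 4440 / 0.083 = 53,490 g.
(a) Volume at density 1.2 g/mL: 53,490 g ÷ 1.2 g/mL = 44,580 mL.

(b) Volume: 2050 m³ = 2,050,000 L.
(b) Moles of Ca²⁺: 253,000 g ÷ 147 g/mol = 1721 mol.
(b) As CaCO₃: 1721 mol × 100.1 g/mol = 172,300 g.
(b) Rise: 172,300 g / 2,050,000 L × 1000 = 84.04 mg/L.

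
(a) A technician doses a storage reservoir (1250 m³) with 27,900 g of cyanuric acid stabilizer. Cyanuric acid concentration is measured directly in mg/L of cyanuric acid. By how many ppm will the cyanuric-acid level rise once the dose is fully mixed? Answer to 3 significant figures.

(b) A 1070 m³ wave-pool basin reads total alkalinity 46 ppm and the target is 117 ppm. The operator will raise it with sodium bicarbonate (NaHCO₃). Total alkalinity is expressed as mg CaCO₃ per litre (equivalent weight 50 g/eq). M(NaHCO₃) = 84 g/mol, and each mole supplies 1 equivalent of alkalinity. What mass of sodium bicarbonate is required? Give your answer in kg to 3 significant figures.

(a) Volume: 1250 m³ = 1,250,000 L.
(a) Rise: 27,900 g / 1,250,000 L × 1000 = 22.32 mg/L.

(b) Volume: 1070 m³ = 1,070,000 L.
(b) Alkalinity to add: (117 − 46) = 71 mg/L as CaCO₃ × 1,070,000 L = 75,970 g as CaCO₃.
(b) Equivalents: 75,970 g ÷ 50 g/eq = 1519 eq.
(b) NaHCO₃ supplies 1 eq per mole → 1519 mol.
(b) Mass: 1519 mol × 84 g/mol = 127,600 g.

(a) 22.3 ppm; (b) 128 kg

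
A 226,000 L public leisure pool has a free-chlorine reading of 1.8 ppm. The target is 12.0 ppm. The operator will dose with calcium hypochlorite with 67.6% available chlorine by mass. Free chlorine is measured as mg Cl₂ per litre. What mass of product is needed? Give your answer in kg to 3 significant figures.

Chlorine deficit: 12.0 − 1.8 = 10.2 ppm = 10.2 mg/L as Cl₂.
Cl₂ equivalent needed: 10.2 mg/L × 226,000 L = 2,305,000 mg = 2305 g.
Product at 67.6% available chlorine: 2305 / 0.676 = 3410 g.

3.41 kg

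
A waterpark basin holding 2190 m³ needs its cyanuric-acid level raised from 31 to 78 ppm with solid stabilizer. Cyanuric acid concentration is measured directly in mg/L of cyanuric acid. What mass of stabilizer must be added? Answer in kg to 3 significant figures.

Volume: 2190 m³ = 2,190,000 L.
CYA to add: (78 − 31) = 47 mg/L × 2,190,000 L = 102,900 g cyanuric acid.

103 kg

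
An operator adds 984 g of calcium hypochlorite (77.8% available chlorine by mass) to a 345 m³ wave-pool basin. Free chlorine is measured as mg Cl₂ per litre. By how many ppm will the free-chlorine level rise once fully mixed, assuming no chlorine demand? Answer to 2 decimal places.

Volume: 345 m³ = 345,000 L.
Available chlorine delivered: 984 g × 0.778 = 765.6 g as Cl₂.
Concentration rise: 765.6 g / 345,000 L = 2.219 mg/L = 2.22 ppm.

2.22 ppm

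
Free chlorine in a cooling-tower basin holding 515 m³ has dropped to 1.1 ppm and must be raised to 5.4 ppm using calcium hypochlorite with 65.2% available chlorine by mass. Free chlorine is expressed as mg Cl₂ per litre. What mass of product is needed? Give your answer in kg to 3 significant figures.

3.40 kg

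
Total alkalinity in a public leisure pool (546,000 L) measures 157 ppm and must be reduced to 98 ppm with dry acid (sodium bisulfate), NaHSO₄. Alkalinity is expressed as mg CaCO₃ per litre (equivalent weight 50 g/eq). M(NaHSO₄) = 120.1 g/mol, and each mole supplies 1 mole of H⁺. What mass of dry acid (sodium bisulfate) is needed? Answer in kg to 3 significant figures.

Alkalinity to neutralize: (157 − 98) = 59 mg/L as CaCO₃ × 546,000 L = 32,210 g as CaCO₃.
Equivalents of H⁺ required: 32,210 ÷ 50 g/eq = 644.3 eq = 644.3 mol NaHSO₄.
Mass of NaHSO₄: 644.3 × 120.1 = 77,380 g.

77.4 kg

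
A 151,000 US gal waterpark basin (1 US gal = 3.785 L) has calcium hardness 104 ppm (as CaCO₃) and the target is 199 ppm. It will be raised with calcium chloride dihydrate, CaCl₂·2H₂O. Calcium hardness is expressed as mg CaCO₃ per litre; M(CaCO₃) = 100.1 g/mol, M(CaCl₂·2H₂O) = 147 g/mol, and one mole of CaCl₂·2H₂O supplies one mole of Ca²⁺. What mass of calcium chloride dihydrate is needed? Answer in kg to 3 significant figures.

Volume: 151,000 US gal × 3.785 L/gal = 571,535 L.
Hardness to add: (199 − 104) = 95 mg/L as CaCO₃ × 571,535 L = 54,300 g as CaCO₃.
Moles of Ca²⁺ (1 mol Ca²⁺ ≡ 1 mol CaCO₃): 54,300 / 100.1 g/mol = 542.4 mol.
Mass of CaCl₂·2H₂O: 542.4 × 147 = 79,740 g.

79.7 kg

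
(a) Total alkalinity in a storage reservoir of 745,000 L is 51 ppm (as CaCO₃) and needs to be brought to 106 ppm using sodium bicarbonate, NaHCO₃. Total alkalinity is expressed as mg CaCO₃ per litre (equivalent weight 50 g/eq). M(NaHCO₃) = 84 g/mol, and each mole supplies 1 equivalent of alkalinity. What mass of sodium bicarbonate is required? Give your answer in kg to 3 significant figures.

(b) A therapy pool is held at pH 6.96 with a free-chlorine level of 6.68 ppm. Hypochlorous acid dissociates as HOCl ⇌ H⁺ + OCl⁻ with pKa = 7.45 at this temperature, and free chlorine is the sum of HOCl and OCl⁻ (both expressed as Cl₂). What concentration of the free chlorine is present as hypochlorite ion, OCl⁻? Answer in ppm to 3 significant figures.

(a) Alkalinity to add: (106 − 51) = 55 mg/L as CaCO₃ × 745,000 L = 40,980 g as CaCO₃.
(a) Equivalents: 40,980 g ÷ 50 g/eq = 819.5 eq.
(a) NaHCO₃ supplies 1 eq per mole → 819.5 mol.
(a) Mass: 819.5 mol × 84 g/mol = 68,840 g.

(b) [OCl⁻]/[HOCl] = 10^(pH − pKa) = 10^(6.96 − 7.45) = 10^-0.49 = 0.3236.
(b) Fraction as HOCl = 1 / (1 + 0.3236) = 0.7555.
(b) OCl⁻ = (1 − 0.7555) × 6.68 ppm = 1.633 ppm.

(a) 68.8 kg; (b) 1.63 ppm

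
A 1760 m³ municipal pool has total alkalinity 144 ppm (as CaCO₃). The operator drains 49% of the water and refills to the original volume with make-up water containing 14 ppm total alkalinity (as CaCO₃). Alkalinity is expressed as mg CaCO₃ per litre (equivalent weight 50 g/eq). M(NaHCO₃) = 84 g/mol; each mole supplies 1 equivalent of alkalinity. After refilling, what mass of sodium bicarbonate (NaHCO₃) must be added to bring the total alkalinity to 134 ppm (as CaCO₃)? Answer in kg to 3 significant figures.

159 kg

Volume: 1760 m³ = 1,760,000 L.
After draining 49% and refilling: 144 × 0.51 + 14 × 0.49 = 80.3 ppm.
Deficit to target: 134 − 80.3 = 53.7 mg/L.
As CaCO₃: 53.7 mg/L × 1,760,000 L = 94,510 g; ÷ 50 g/eq ÷ 1 = 1890 mol NaHCO₃.
Mass: 1890 × 84 = 158,800 g.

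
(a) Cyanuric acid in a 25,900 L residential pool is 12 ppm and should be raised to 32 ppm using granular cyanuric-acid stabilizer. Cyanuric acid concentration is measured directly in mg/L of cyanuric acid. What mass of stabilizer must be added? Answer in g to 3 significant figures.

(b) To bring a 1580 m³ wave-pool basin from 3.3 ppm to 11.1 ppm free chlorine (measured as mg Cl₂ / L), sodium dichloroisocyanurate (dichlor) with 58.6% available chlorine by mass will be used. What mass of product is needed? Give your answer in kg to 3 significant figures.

(a) 518 g; (b) 21.0 kg

(a) CYA to add: (32 − 12) = 20 mg/L × 25,900 L = 518 g cyanuric acid.

(b) Volume: 1580 m³ = 1,580,000 L.
(b) Chlorine deficit: 11.1 − 3.3 = 7.8 ppm = 7.8 mg/L as Cl₂.
(b) Cl₂ equivalent needed: 7.8 mg/L × 1,580,000 L = 12,320,000 mg = 12,320 g.
(b) Product at 58.6% available chlorine: 12,320 / 0.586 = 21,030 g.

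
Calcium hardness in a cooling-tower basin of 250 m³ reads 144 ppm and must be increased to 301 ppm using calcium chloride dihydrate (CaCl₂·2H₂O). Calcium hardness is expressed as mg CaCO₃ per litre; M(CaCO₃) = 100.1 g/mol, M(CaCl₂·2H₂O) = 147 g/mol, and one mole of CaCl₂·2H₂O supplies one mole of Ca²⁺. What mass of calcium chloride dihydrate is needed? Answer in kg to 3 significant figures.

57.6 kg

Volume: 250 m³ = 250,000 L.
Hardness to add: (301 − 144) = 157 mg/L as CaCO₃ × 250,000 L = 39,250 g as CaCO₃.
Moles of Ca²⁺ (1 mol Ca²⁺ ≡ 1 mol CaCO₃): 39,250 / 100.1 g/mol = 392.1 mol.
Mass of CaCl₂·2H₂O: 392.1 × 147 = 57,640 g.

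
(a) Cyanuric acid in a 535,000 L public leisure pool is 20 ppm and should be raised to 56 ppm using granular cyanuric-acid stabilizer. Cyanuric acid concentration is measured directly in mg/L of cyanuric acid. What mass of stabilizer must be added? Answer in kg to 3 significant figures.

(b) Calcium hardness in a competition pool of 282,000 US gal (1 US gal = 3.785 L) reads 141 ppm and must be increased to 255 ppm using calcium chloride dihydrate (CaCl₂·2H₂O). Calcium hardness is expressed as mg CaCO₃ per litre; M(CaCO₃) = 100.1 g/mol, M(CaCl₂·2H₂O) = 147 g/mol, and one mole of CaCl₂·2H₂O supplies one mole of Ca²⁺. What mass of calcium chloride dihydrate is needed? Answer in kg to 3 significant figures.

(a) CYA to add: (56 − 20) = 36 mg/L × 535,000 L = 19,260 g cyanuric acid.

(b) Volume: 282,000 US gal × 3.785 L/gal = 1,067,370 L.
(b) Hardness to add: (255 − 141) = 114 mg/L as CaCO₃ × 1,067,370 L = 121,700 g as CaCO₃.
(b) Moles of Ca²⁺ (1 mol Ca²⁺ ≡ 1 mol CaCO₃): 121,700 / 100.1 g/mol = 1216 mol.
(b) Mass of CaCl₂·2H₂O: 1216 × 147 = 178,700 g.

(a) 19.3 kg; (b) 179 kg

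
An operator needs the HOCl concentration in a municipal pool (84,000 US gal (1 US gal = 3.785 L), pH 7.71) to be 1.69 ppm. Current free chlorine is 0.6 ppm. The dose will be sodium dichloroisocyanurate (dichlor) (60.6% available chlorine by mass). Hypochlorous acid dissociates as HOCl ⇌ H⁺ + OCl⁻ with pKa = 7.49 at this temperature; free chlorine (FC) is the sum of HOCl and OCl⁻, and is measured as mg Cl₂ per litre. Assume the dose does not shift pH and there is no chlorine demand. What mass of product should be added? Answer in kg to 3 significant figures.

Volume: 84,000 US gal × 3.785 L/gal = 317,940 L.
[OCl⁻]/[HOCl] = 10^(pH − pKa) = 10^(7.71 − 7.49) = 1.66; fraction as HOCl = 1/(1 + 1.66) = 0.376.
Free chlorine required for 1.69 ppm HOCl: 1.69 / 0.376 = 4.495 ppm.
FC to add: 4.495 − 0.6 = 3.895 mg/L as Cl₂.
Cl₂ equivalent: 3.895 mg/L × 317,940 L = 1238 g.
Product at 60.6% available Cl: 1238 / 0.606 = 2043 g.

2.04 kg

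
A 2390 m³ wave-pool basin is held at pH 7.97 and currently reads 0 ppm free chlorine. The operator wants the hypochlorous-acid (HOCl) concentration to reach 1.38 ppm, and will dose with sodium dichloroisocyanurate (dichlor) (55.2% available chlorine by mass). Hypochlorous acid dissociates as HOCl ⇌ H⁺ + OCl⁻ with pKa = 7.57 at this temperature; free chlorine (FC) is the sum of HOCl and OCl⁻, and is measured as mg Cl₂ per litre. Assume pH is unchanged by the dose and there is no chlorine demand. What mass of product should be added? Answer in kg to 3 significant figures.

Volume: 2390 m³ = 2,390,000 L.
[OCl⁻]/[HOCl] = 10^(pH − pKa) = 10^(7.97 − 7.57) = 2.512; fraction as HOCl = 1/(1 + 2.512) = 0.2847.
Free chlorine required for 1.38 ppm HOCl: 1.38 / 0.2847 = 4.846 ppm.
FC to add: 4.846 − 0 = 4.846 mg/L as Cl₂.
Cl₂ equivalent: 4.846 mg/L × 2,390,000 L = 11,580 g.
Product at 55.2% available Cl: 11,580 / 0.552 = 20,980 g.

21.0 kg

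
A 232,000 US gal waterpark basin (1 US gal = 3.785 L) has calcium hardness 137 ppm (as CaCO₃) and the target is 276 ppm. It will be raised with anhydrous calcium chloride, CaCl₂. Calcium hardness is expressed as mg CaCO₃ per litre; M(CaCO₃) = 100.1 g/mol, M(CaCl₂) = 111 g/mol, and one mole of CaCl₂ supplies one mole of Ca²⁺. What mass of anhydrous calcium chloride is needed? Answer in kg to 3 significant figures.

135 kg

Volume: 232,000 US gal × 3.785 L/gal = 878,120 L.
Hardness to add: (276 − 137) = 139 mg/L as CaCO₃ × 878,120 L = 122,100 g as CaCO₃.
Moles of Ca²⁺ (1 mol Ca²⁺ ≡ 1 mol CaCO₃): 122,100 / 100.1 g/mol = 1219 mol.
Mass of CaCl₂: 1219 × 111 = 135,300 g.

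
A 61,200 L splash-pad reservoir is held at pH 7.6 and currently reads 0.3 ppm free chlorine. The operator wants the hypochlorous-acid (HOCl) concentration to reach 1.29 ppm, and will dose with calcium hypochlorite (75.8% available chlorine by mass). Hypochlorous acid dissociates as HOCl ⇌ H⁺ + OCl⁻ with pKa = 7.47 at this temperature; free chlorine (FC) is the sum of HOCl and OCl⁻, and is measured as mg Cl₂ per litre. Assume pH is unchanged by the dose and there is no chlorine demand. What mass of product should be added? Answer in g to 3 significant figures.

220 g

[OCl⁻]/[HOCl] = 10^(pH − pKa) = 10^(7.6 − 7.47) = 1.349; fraction as HOCl = 1/(1 + 1.349) = 0.4257.
Free chlorine required for 1.29 ppm HOCl: 1.29 / 0.4257 = 3.03 ppm.
FC to add: 3.03 − 0.3 = 2.73 mg/L as Cl₂.
Cl₂ equivalent: 2.73 mg/L × 61,200 L = 167.1 g.
Product at 75.8% available Cl: 167.1 / 0.758 = 220.4 g.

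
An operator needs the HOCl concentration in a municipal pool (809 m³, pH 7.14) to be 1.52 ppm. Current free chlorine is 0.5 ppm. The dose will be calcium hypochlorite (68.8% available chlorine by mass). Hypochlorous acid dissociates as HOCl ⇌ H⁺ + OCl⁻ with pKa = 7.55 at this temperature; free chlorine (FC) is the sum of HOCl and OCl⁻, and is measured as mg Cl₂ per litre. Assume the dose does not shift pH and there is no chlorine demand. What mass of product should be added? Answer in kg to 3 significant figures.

1.89 kg

Volume: 809 m³ = 809,000 L.
[OCl⁻]/[HOCl] = 10^(pH − pKa) = 10^(7.14 − 7.55) = 0.389; fraction as HOCl = 1/(1 + 0.389) = 0.7199.
Free chlorine required for 1.52 ppm HOCl: 1.52 / 0.7199 = 2.111 ppm.
FC to add: 2.111 − 0.5 = 1.611 mg/L as Cl₂.
Cl₂ equivalent: 1.611 mg/L × 809,000 L = 1304 g.
Product at 68.8% available Cl: 1304 / 0.688 = 1895 g.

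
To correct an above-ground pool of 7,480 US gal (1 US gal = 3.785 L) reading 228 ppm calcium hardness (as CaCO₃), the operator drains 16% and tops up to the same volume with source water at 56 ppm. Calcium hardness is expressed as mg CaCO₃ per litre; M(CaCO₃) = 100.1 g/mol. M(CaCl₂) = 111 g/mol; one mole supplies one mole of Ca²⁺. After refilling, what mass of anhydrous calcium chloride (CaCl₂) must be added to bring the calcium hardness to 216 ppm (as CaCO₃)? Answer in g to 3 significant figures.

487 g

Volume: 7,480 US gal × 3.785 L/gal = 28,312 L.
After draining 16% and refilling: 228 × 0.84 + 56 × 0.16 = 200.48 ppm.
Deficit to target: 216 − 200.48 = 15.52 mg/L.
As CaCO₃: 15.52 mg/L × 28,312 L = 439.4 g; ÷ 100.1 = 4.39 mol Ca²⁺.
Mass: 4.39 × 111 = 487.2 g.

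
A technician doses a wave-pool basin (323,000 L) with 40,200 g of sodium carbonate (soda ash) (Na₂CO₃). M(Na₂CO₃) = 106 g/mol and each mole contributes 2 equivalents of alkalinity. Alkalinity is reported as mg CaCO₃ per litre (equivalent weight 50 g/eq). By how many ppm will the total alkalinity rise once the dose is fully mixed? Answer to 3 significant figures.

Moles of Na₂CO₃: 40,200 g ÷ 106 g/mol = 379.2 mol → 758.5 eq of alkalinity.
As CaCO₃: 758.5 eq × 50 g/eq = 37,920 g.
Rise: 37,920 g / 323,000 L × 1000 = 117.4 mg/L.

117 ppm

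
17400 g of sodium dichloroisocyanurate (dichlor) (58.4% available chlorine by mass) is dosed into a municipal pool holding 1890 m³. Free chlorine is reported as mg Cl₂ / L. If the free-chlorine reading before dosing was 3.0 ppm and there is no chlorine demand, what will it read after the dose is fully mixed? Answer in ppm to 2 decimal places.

Volume: 1890 m³ = 1,890,000 L.
Available chlorine delivered: 17,400 g × 0.584 = 10,160 g as Cl₂.
Concentration rise: 10,160 g / 1,890,000 L = 5.377 mg/L = 5.38 ppm.
Final FC: 3.0 + 5.38 = 8.38 ppm.

8.38 ppm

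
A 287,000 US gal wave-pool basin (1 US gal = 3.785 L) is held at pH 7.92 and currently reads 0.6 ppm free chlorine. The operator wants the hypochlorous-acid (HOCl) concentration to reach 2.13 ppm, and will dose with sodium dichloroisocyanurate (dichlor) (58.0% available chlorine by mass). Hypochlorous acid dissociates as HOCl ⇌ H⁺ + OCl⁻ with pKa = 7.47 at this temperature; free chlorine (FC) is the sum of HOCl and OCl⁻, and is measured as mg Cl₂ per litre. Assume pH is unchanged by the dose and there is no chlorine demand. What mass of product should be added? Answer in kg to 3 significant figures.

14.1 kg

Volume: 287,000 US gal × 3.785 L/gal = 1,086,295 L.
[OCl⁻]/[HOCl] = 10^(pH − pKa) = 10^(7.92 − 7.47) = 2.818; fraction as HOCl = 1/(1 + 2.818) = 0.2619.
Free chlorine required for 2.13 ppm HOCl: 2.13 / 0.2619 = 8.133 ppm.
FC to add: 8.133 − 0.6 = 7.533 mg/L as Cl₂.
Cl₂ equivalent: 7.533 mg/L × 1,086,295 L = 8183 g.
Product at 58.0% available Cl: 8183 / 0.58 = 14,110 g.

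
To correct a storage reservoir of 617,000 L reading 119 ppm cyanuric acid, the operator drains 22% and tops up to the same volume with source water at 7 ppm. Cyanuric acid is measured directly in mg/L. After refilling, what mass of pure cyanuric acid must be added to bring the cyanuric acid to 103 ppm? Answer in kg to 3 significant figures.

5.33 kg

After draining 22% and refilling: 119 × 0.78 + 7 × 0.22 = 94.36 ppm.
Deficit to target: 103 − 94.36 = 8.64 mg/L.
Mass: 8.64 mg/L × 617,000 L = 5331 g cyanuric acid.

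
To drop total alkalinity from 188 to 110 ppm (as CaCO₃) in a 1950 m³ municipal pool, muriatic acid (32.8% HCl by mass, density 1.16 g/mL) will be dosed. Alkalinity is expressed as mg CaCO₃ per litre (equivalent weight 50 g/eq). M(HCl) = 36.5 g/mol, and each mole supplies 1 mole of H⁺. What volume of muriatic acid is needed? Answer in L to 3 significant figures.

Volume: 1950 m³ = 1,950,000 L.
Alkalinity to neutralize: (188 − 110) = 78 mg/L as CaCO₃ × 1,950,000 L = 152,100 g as CaCO₃.
Equivalents of H⁺ required: 152,100 ÷ 50 g/eq = 3042 eq = 3042 mol HCl.
Mass of HCl: 3042 × 36.5 = 111,000 g.
Mass of 32.8% solution: 111,000 / 0.328 = 338,500 g.
Volume: 338,500 g ÷ 1.16 g/mL = 291,800 mL.

292 L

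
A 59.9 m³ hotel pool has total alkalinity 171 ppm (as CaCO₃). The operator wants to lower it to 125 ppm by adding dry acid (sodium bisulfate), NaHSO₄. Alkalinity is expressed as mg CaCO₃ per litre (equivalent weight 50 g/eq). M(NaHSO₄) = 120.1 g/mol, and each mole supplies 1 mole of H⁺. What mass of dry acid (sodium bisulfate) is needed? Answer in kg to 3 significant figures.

6.62 kg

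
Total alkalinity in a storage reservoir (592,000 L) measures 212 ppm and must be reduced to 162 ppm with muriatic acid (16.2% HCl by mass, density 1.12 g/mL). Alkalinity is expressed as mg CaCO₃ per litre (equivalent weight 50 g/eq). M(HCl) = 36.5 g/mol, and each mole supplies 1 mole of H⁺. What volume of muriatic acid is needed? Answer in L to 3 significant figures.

119 L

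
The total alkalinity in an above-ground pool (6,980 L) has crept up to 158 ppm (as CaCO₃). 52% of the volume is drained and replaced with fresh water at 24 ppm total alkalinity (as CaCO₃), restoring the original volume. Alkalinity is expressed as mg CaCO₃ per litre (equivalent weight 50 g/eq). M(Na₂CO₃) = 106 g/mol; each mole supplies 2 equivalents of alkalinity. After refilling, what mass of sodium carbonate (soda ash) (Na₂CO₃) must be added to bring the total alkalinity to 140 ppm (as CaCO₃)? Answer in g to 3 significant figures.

382 g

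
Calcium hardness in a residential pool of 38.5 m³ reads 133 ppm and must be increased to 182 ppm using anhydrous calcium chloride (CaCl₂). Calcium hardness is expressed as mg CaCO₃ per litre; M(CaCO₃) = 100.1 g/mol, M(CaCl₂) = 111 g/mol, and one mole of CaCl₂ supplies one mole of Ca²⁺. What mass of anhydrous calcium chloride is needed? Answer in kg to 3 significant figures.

Volume: 38.5 m³ = 38,500 L.
Hardness to add: (182 − 133) = 49 mg/L as CaCO₃ × 38,500 L = 1886 g as CaCO₃.
Moles of Ca²⁺ (1 mol Ca²⁺ ≡ 1 mol CaCO₃): 1886 / 100.1 g/mol = 18.85 mol.
Mass of CaCl₂: 18.85 × 111 = 2092 g.

2.09 kg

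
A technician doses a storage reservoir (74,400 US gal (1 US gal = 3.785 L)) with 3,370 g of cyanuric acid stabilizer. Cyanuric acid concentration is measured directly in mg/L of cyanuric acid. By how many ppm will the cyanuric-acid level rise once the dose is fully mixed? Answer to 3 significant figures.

12.0 ppm

Volume: 74,400 US gal × 3.785 L/gal = 281,604 L.
Rise: 3,370 g / 281,604 L × 1000 = 11.97 mg/L.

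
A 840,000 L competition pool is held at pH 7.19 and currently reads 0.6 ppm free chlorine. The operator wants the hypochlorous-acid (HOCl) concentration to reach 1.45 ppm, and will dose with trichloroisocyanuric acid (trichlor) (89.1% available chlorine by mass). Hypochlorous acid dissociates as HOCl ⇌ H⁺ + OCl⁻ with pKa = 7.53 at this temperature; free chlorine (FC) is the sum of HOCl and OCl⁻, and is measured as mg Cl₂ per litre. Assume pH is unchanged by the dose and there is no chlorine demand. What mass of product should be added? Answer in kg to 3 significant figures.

1.43 kg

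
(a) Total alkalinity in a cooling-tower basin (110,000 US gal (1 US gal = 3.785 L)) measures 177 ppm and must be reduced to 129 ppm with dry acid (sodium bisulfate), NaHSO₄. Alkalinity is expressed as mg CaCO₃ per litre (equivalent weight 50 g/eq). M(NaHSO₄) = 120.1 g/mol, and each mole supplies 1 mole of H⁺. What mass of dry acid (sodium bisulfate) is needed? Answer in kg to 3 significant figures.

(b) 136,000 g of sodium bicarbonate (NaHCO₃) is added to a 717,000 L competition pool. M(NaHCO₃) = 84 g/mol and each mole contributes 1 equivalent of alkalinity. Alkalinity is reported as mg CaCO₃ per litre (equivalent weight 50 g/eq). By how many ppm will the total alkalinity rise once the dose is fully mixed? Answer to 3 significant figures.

(a) Volume: 110,000 US gal × 3.785 L/gal = 416,350 L.
(a) Alkalinity to neutralize: (177 − 129) = 48 mg/L as CaCO₃ × 416,350 L = 19,980 g as CaCO₃.
(a) Equivalents of H⁺ required: 19,980 ÷ 50 g/eq = 399.7 eq = 399.7 mol NaHSO₄.
(a) Mass of NaHSO₄: 399.7 × 120.1 = 48,000 g.

(b) Moles of NaHCO₃: 136,000 g ÷ 84 g/mol = 1619 mol → 1619 eq of alkalinity.
(b) As CaCO₃: 1619 eq × 50 g/eq = 80,950 g.
(b) Rise: 80,950 g / 717,000 L × 1000 = 112.9 mg/L.

(a) 48.0 kg; (b) 113 ppm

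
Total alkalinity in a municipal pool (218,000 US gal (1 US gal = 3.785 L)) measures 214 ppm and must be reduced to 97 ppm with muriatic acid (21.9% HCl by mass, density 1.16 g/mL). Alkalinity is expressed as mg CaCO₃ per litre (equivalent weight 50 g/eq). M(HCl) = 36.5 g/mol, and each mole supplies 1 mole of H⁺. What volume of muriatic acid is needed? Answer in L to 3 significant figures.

Volume: 218,000 US gal × 3.785 L/gal = 825,130 L.
Alkalinity to neutralize: (214 − 97) = 117 mg/L as CaCO₃ × 825,130 L = 96,540 g as CaCO₃.
Equivalents of H⁺ required: 96,540 ÷ 50 g/eq = 1931 eq = 1931 mol HCl.
Mass of HCl: 1931 × 36.5 = 70,470 g.
Mass of 21.9% solution: 70,470 / 0.219 = 321,800 g.
Volume: 321,800 g ÷ 1.16 g/mL = 277,400 mL.

277 L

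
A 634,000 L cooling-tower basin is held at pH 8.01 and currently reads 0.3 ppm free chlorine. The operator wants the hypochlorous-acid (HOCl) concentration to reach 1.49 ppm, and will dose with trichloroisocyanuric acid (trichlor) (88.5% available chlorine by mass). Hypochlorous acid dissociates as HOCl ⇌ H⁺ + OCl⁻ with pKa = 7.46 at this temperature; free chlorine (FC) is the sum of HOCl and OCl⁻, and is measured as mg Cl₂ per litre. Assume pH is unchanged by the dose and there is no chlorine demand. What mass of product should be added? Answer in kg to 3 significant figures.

[OCl⁻]/[HOCl] = 10^(pH − pKa) = 10^(8.01 − 7.46) = 3.548; fraction as HOCl = 1/(1 + 3.548) = 0.2199.
Free chlorine required for 1.49 ppm HOCl: 1.49 / 0.2199 = 6.777 ppm.
FC to add: 6.777 − 0.3 = 6.477 mg/L as Cl₂.
Cl₂ equivalent: 6.477 mg/L × 634,000 L = 4106 g.
Product at 88.5% available Cl: 4106 / 0.885 = 4640 g.

4.64 kg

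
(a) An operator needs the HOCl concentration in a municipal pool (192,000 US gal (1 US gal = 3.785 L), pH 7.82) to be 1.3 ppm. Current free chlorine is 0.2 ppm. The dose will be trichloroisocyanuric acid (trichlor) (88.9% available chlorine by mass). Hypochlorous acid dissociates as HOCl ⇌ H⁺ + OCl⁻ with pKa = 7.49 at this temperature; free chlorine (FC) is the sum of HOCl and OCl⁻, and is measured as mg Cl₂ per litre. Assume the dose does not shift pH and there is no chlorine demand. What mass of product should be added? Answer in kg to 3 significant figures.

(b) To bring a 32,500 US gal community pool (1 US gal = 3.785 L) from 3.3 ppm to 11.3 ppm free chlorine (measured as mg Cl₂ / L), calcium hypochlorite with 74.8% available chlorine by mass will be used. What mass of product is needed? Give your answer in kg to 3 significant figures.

(a) 3.17 kg; (b) 1.32 kg

(a) Volume: 192,000 US gal × 3.785 L/gal = 726,720 L.
(a) [OCl⁻]/[HOCl] = 10^(pH − pKa) = 10^(7.82 − 7.49) = 2.138; fraction as HOCl = 1/(1 + 2.138) = 0.3187.
(a) Free chlorine required for 1.3 ppm HOCl: 1.3 / 0.3187 = 4.079 ppm.
(a) FC to add: 4.079 − 0.2 = 3.879 mg/L as Cl₂.
(a) Cl₂ equivalent: 3.879 mg/L × 726,720 L = 2819 g.
(a) Product at 88.9% available Cl: 2819 / 0.889 = 3171 g.

(b) Volume: 32,500 US gal × 3.785 L/gal = 123,012 L.
(b) Chlorine deficit: 11.3 − 3.3 = 8 ppm = 8 mg/L as Cl₂.
(b) Cl₂ equivalent needed: 8 mg/L × 123,012 L = 984,100 mg = 984.1 g.
(b) Product at 74.8% available chlorine: 984.1 / 0.748 = 1316 g.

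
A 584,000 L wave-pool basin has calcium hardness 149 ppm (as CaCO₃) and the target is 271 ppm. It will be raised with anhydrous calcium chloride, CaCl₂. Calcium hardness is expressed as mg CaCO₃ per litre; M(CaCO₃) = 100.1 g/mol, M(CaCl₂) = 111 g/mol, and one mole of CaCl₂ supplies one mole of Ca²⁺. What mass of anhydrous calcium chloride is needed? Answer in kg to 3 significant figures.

Hardness to add: (271 − 149) = 122 mg/L as CaCO₃ × 584,000 L = 71,250 g as CaCO₃.
Moles of Ca²⁺ (1 mol Ca²⁺ ≡ 1 mol CaCO₃): 71,250 / 100.1 g/mol = 711.8 mol.
Mass of CaCl₂: 711.8 × 111 = 79,010 g.

79.0 kg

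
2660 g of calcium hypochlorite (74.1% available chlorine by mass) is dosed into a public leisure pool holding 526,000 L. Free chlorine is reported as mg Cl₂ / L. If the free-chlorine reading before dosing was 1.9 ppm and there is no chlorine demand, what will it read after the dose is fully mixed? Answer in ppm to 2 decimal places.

5.65 ppm

Available chlorine delivered: 2660 g × 0.741 = 1971 g as Cl₂.
Concentration rise: 1971 g / 526,000 L = 3.747 mg/L = 3.75 ppm.
Final FC: 1.9 + 3.75 = 5.65 ppm.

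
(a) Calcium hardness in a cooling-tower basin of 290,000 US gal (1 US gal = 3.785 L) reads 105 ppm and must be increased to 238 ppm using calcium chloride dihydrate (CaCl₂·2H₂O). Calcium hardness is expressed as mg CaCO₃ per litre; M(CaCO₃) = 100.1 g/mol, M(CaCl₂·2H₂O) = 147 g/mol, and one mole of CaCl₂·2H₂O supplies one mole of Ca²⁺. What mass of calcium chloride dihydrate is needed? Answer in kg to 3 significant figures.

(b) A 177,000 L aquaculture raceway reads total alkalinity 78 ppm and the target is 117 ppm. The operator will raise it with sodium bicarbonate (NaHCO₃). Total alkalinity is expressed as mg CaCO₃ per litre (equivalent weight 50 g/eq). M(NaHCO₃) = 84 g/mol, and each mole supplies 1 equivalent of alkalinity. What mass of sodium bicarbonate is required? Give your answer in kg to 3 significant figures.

(a) Volume: 290,000 US gal × 3.785 L/gal = 1,097,650 L.
(a) Hardness to add: (238 − 105) = 133 mg/L as CaCO₃ × 1,097,650 L = 146,000 g as CaCO₃.
(a) Moles of Ca²⁺ (1 mol Ca²⁺ ≡ 1 mol CaCO₃): 146,000 / 100.1 g/mol = 1458 mol.
(a) Mass of CaCl₂·2H₂O: 1458 × 147 = 214,400 g.

(b) Alkalinity to add: (117 − 78) = 39 mg/L as CaCO₃ × 177,000 L = 6903 g as CaCO₃.
(b) Equivalents: 6903 g ÷ 50 g/eq = 138.1 eq.
(b) NaHCO₃ supplies 1 eq per mole → 138.1 mol.
(b) Mass: 138.1 mol × 84 g/mol = 11,600 g.

(a) 214 kg; (b) 11.6 kg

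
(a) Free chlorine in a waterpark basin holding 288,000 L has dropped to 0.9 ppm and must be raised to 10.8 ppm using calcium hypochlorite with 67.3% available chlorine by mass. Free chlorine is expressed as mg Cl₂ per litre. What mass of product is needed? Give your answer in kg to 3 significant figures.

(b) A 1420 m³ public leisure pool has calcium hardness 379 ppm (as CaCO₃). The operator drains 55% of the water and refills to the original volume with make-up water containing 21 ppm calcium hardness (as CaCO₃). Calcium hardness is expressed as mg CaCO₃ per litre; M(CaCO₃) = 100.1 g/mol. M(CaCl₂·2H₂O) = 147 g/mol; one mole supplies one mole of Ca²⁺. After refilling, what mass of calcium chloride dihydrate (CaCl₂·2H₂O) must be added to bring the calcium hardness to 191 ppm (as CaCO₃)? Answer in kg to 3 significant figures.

(a) Chlorine deficit: 10.8 − 0.9 = 9.9 ppm = 9.9 mg/L as Cl₂.
(a) Cl₂ equivalent needed: 9.9 mg/L × 288,000 L = 2,851,000 mg = 2851 g.
(a) Product at 67.3% available chlorine: 2851 / 0.673 = 4237 g.

(b) Volume: 1420 m³ = 1,420,000 L.
(b) After draining 55% and refilling: 379 × 0.45 + 21 × 0.55 = 182.1 ppm.
(b) Deficit to target: 191 − 182.1 = 8.9 mg/L.
(b) As CaCO₃: 8.9 mg/L × 1,420,000 L = 12,640 g; ÷ 100.1 = 126.3 mol Ca²⁺.
(b) Mass: 126.3 × 147 = 18,560 g.

(a) 4.24 kg; (b) 18.6 kg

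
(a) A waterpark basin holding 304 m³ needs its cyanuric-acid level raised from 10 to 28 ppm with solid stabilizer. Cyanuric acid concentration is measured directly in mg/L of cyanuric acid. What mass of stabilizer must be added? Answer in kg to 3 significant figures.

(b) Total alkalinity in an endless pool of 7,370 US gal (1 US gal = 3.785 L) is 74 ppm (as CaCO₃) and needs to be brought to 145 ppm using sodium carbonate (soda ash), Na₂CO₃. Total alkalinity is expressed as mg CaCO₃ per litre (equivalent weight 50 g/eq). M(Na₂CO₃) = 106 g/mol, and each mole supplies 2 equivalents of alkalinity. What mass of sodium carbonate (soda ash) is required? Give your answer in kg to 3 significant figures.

(a) 5.47 kg; (b) 2.10 kg

(a) Volume: 304 m³ = 304,000 L.
(a) CYA to add: (28 − 10) = 18 mg/L × 304,000 L = 5472 g cyanuric acid.

(b) Volume: 7,370 US gal × 3.785 L/gal = 27,895 L.
(b) Alkalinity to add: (145 − 74) = 71 mg/L as CaCO₃ × 27,895 L = 1981 g as CaCO₃.
(b) Equivalents: 1981 g ÷ 50 g/eq = 39.61 eq.
(b) Each mole of Na₂CO₃ supplies 2 eq, so 39.61 / 2 = 19.81 mol.
(b) Mass: 19.81 mol × 106 g/mol = 2099 g.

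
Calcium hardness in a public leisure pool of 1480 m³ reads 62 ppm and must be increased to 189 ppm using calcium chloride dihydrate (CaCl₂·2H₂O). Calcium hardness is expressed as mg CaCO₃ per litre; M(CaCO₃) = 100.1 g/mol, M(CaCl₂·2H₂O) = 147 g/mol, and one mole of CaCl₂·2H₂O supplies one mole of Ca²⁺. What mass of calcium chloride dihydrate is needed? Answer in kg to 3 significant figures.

Volume: 1480 m³ = 1,480,000 L.
Hardness to add: (189 − 62) = 127 mg/L as CaCO₃ × 1,480,000 L = 188,000 g as CaCO₃.
Moles of Ca²⁺ (1 mol Ca²⁺ ≡ 1 mol CaCO₃): 188,000 / 100.1 g/mol = 1878 mol.
Mass of CaCl₂·2H₂O: 1878 × 147 = 276,000 g.

276 kg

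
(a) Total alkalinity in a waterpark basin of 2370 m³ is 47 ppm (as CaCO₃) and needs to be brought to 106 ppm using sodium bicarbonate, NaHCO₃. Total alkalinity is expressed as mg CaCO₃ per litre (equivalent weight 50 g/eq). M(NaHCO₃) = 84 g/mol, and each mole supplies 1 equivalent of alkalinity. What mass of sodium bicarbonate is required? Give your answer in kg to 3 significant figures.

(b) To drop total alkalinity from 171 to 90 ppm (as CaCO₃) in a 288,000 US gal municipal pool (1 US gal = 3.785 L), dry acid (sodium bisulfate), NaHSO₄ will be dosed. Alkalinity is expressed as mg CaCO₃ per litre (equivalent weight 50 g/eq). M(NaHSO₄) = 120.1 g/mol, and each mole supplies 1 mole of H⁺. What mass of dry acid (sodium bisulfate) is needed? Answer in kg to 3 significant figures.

(a) 235 kg; (b) 212 kg

(a) Volume: 2370 m³ = 2,370,000 L.
(a) Alkalinity to add: (106 − 47) = 59 mg/L as CaCO₃ × 2,370,000 L = 139,800 g as CaCO₃.
(a) Equivalents: 139,800 g ÷ 50 g/eq = 2797 eq.
(a) NaHCO₃ supplies 1 eq per mole → 2797 mol.
(a) Mass: 2797 mol × 84 g/mol = 234,900 g.

(b) Volume: 288,000 US gal × 3.785 L/gal = 1,090,080 L.
(b) Alkalinity to neutralize: (171 − 90) = 81 mg/L as CaCO₃ × 1,090,080 L = 88,300 g as CaCO₃.
(b) Equivalents of H⁺ required: 88,300 ÷ 50 g/eq = 1766 eq = 1766 mol NaHSO₄.
(b) Mass of NaHSO₄: 1766 × 120.1 = 212,100 g.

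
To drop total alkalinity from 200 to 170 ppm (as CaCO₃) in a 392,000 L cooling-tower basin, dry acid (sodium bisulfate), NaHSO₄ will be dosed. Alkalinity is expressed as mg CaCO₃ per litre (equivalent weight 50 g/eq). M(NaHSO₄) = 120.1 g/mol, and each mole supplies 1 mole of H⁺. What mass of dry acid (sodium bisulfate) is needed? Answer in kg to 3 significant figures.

Alkalinity to neutralize: (200 − 170) = 30 mg/L as CaCO₃ × 392,000 L = 11,760 g as CaCO₃.
Equivalents of H⁺ required: 11,760 ÷ 50 g/eq = 235.2 eq = 235.2 mol NaHSO₄.
Mass of NaHSO₄: 235.2 × 120.1 = 28,250 g.

28.2 kg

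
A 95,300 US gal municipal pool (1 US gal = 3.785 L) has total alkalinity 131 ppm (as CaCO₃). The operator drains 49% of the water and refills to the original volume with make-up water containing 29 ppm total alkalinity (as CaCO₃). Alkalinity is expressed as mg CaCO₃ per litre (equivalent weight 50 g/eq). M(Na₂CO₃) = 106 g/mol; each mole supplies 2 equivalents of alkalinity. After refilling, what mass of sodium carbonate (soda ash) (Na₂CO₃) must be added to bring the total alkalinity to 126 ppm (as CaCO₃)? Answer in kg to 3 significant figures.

Volume: 95,300 US gal × 3.785 L/gal = 360,710 L.
After draining 49% and refilling: 131 × 0.51 + 29 × 0.49 = 81.02 ppm.
Deficit to target: 126 − 81.02 = 44.98 mg/L.
As CaCO₃: 44.98 mg/L × 360,710 L = 16,220 g; ÷ 50 g/eq ÷ 2 = 162.2 mol Na₂CO₃.
Mass: 162.2 × 106 = 17,200 g.

17.2 kg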